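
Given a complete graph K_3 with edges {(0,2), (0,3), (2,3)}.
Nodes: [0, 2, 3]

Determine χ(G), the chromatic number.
χ(G) = 3

Clique number ω(G) = 3 (lower bound: χ ≥ ω).
The clique on [0, 2, 3] has size 3, forcing χ ≥ 3, and the coloring below uses 3 colors, so χ(G) = 3.
A valid 3-coloring: color 1: [2]; color 2: [3]; color 3: [0].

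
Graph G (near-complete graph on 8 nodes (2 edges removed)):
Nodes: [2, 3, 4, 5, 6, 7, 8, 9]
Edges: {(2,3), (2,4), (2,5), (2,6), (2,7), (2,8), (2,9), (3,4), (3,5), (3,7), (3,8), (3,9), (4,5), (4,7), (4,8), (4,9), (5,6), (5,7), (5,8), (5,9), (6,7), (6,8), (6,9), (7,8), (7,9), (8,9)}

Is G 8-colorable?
A valid 8-coloring: color 1: [9]; color 2: [7]; color 3: [8]; color 4: [2]; color 5: [5]; color 6: [3, 6]; color 7: [4].
(χ(G) = 7 ≤ 8.)

Yes, G is 8-colorable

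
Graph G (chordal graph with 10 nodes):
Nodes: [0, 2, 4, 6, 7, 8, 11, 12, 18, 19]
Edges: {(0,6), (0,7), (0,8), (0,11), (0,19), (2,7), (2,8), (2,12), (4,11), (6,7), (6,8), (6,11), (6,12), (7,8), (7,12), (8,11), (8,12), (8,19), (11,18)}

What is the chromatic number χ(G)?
Clique number ω(G) = 4 (lower bound: χ ≥ ω).
The clique on [0, 6, 8, 11] has size 4, forcing χ ≥ 4, and the coloring below uses 4 colors, so χ(G) = 4.
A valid 4-coloring: color 1: [4, 8, 18]; color 2: [7, 11, 19]; color 3: [2, 6]; color 4: [0, 12].

χ(G) = 4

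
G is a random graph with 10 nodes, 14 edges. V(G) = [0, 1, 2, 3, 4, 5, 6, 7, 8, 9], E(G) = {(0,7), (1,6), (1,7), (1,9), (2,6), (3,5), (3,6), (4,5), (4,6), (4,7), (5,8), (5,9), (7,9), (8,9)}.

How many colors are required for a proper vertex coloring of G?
Clique number ω(G) = 3 (lower bound: χ ≥ ω).
The clique on [1, 7, 9] has size 3, forcing χ ≥ 3, and the coloring below uses 3 colors, so χ(G) = 3.
A valid 3-coloring: color 1: [5, 6, 7]; color 2: [0, 2, 3, 4, 9]; color 3: [1, 8].

χ(G) = 3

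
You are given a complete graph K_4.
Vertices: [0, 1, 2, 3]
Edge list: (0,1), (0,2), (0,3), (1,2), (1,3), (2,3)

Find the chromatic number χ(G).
Clique number ω(G) = 4 (lower bound: χ ≥ ω).
The clique on [0, 1, 2, 3] has size 4, forcing χ ≥ 4, and the coloring below uses 4 colors, so χ(G) = 4.
A valid 4-coloring: color 1: [1]; color 2: [0]; color 3: [2]; color 4: [3].

χ(G) = 4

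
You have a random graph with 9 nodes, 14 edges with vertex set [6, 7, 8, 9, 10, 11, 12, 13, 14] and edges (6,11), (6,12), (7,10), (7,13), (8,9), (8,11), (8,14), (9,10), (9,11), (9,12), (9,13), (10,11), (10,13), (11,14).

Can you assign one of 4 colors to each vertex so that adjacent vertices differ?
Yes, G is 4-colorable

A valid 4-coloring: color 1: [6, 7, 9, 14]; color 2: [11, 12, 13]; color 3: [8, 10].
(χ(G) = 3 ≤ 4.)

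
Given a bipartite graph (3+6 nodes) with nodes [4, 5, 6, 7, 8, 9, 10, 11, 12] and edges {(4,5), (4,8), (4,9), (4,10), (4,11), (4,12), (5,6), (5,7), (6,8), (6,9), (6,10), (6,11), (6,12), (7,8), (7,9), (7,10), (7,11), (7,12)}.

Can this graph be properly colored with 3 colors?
A valid 3-coloring: color 1: [4, 6, 7]; color 2: [5, 8, 9, 10, 11, 12].
(χ(G) = 2 ≤ 3.)

Yes, G is 3-colorable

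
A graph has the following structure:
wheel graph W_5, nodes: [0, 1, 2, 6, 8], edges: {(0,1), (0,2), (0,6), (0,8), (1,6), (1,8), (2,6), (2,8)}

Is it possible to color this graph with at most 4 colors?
Yes, G is 4-colorable

A valid 4-coloring: color 1: [0]; color 2: [6, 8]; color 3: [1, 2].
(χ(G) = 3 ≤ 4.)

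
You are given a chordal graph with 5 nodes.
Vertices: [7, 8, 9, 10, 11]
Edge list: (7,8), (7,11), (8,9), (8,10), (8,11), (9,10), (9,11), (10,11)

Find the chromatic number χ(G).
Clique number ω(G) = 4 (lower bound: χ ≥ ω).
The clique on [8, 9, 10, 11] has size 4, forcing χ ≥ 4, and the coloring below uses 4 colors, so χ(G) = 4.
A valid 4-coloring: color 1: [11]; color 2: [8]; color 3: [7, 10]; color 4: [9].

χ(G) = 4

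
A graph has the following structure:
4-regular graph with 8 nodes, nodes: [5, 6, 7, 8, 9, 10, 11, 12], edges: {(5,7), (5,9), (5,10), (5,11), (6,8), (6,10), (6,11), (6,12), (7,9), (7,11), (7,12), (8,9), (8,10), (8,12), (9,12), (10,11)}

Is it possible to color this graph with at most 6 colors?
A valid 6-coloring: color 1: [7, 8]; color 2: [9, 10]; color 3: [5, 12]; color 4: [6]; color 5: [11].
(χ(G) = 4 ≤ 6.)

Yes, G is 6-colorable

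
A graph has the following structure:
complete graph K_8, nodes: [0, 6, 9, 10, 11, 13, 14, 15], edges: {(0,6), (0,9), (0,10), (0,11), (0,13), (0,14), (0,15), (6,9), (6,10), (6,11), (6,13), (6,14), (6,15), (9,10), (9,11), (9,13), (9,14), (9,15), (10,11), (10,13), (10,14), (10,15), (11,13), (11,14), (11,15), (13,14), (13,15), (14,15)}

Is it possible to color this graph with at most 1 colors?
The clique on vertices [0, 6, 9, 10, 11, 13, 14, 15] has size 8 > 1, so it alone needs 8 colors.

No, G is not 1-colorable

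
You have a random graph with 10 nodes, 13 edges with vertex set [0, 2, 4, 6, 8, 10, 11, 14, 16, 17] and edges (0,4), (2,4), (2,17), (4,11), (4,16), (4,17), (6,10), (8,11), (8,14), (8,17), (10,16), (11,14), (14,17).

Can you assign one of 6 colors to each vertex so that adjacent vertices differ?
A valid 6-coloring: color 1: [4, 10, 14]; color 2: [0, 6, 11, 16, 17]; color 3: [2, 8].
(χ(G) = 3 ≤ 6.)

Yes, G is 6-colorable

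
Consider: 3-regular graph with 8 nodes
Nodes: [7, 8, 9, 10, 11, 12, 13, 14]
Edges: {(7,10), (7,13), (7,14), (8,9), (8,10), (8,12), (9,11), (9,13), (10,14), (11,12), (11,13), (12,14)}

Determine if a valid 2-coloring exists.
No, G is not 2-colorable

The clique on vertices [7, 10, 14] has size 3 > 2, so it alone needs 3 colors.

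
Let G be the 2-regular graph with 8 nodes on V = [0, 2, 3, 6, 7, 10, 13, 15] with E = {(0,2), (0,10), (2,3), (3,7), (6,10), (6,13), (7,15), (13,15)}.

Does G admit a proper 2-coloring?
A valid 2-coloring: color 1: [0, 3, 6, 15]; color 2: [2, 7, 10, 13].
(χ(G) = 2 ≤ 2.)

Yes, G is 2-colorable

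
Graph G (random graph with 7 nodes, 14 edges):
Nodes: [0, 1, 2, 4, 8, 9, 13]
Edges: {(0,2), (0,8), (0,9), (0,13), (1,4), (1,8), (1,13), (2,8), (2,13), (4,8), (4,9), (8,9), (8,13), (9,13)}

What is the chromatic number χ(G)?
Clique number ω(G) = 4 (lower bound: χ ≥ ω).
The clique on [0, 8, 9, 13] has size 4, forcing χ ≥ 4, and the coloring below uses 4 colors, so χ(G) = 4.
A valid 4-coloring: color 1: [8]; color 2: [4, 13]; color 3: [1, 2, 9]; color 4: [0].

χ(G) = 4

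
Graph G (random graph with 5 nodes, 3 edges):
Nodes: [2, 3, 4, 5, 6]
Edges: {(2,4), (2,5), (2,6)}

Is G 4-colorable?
Yes, G is 4-colorable

A valid 4-coloring: color 1: [2, 3]; color 2: [4, 5, 6].
(χ(G) = 2 ≤ 4.)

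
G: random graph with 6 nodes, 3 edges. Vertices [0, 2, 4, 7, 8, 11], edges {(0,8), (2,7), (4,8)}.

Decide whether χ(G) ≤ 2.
Yes, G is 2-colorable

A valid 2-coloring: color 1: [2, 8, 11]; color 2: [0, 4, 7].
(χ(G) = 2 ≤ 2.)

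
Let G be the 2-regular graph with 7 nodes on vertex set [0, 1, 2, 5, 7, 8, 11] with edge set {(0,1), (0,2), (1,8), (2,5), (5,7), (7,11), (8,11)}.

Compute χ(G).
Clique number ω(G) = 2 (lower bound: χ ≥ ω).
Odd cycle [1, 8, 11, 7, 5, 2, 0] needs 3 colors (χ ≥ 3).
The coloring below uses 3 colors, so χ(G) = 3.
A valid 3-coloring: color 1: [1, 2, 7]; color 2: [0, 5, 8]; color 3: [11].

χ(G) = 3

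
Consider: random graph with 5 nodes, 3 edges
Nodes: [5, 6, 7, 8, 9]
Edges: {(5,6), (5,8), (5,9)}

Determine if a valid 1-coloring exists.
No, G is not 1-colorable

Edge (5,8) forces its endpoints to differ, so 1 color is not enough.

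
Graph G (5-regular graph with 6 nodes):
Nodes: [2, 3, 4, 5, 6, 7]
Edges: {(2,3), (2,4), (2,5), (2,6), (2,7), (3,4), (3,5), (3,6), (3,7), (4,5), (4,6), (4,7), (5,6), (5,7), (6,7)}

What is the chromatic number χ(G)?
χ(G) = 6

Clique number ω(G) = 6 (lower bound: χ ≥ ω).
The clique on [2, 3, 4, 5, 6, 7] has size 6, forcing χ ≥ 6, and the coloring below uses 6 colors, so χ(G) = 6.
A valid 6-coloring: color 1: [5]; color 2: [7]; color 3: [2]; color 4: [6]; color 5: [4]; color 6: [3].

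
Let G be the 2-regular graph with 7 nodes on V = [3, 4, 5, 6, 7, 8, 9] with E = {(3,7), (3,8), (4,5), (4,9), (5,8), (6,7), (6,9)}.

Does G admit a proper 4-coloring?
Yes, G is 4-colorable

A valid 4-coloring: color 1: [3, 4, 6]; color 2: [7, 8, 9]; color 3: [5].
(χ(G) = 3 ≤ 4.)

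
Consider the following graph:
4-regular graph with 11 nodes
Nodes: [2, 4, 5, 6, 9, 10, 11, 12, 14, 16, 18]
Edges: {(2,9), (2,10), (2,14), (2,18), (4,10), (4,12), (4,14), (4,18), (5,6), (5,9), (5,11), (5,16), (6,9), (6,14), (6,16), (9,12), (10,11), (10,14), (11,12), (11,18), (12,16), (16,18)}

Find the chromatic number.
Clique number ω(G) = 3 (lower bound: χ ≥ ω).
The clique on [2, 10, 14] has size 3, forcing χ ≥ 3, and the coloring below uses 3 colors, so χ(G) = 3.
A valid 3-coloring: color 1: [9, 11, 14, 16]; color 2: [5, 10, 12, 18]; color 3: [2, 4, 6].

χ(G) = 3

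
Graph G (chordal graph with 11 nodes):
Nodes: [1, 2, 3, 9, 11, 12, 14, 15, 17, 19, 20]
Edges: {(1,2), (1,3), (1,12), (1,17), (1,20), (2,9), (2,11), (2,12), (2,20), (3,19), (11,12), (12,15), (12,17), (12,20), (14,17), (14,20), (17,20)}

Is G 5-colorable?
A valid 5-coloring: color 1: [3, 9, 12, 14]; color 2: [11, 15, 19, 20]; color 3: [1]; color 4: [2, 17].
(χ(G) = 4 ≤ 5.)

Yes, G is 5-colorable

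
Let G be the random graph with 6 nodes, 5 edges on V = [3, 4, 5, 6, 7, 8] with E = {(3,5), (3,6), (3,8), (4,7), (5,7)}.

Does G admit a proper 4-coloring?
A valid 4-coloring: color 1: [3, 7]; color 2: [4, 5, 6, 8].
(χ(G) = 2 ≤ 4.)

Yes, G is 4-colorable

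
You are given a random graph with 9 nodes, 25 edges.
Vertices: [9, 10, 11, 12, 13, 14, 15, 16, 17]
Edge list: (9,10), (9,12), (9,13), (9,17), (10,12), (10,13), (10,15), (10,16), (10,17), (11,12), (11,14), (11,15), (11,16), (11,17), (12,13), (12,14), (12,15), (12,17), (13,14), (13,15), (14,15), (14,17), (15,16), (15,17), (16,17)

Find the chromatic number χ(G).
Clique number ω(G) = 5 (lower bound: χ ≥ ω).
The clique on [11, 12, 14, 15, 17] has size 5, forcing χ ≥ 5, and the coloring below uses 5 colors, so χ(G) = 5.
A valid 5-coloring: color 1: [9, 15]; color 2: [12, 16]; color 3: [13, 17]; color 4: [10, 11]; color 5: [14].

χ(G) = 5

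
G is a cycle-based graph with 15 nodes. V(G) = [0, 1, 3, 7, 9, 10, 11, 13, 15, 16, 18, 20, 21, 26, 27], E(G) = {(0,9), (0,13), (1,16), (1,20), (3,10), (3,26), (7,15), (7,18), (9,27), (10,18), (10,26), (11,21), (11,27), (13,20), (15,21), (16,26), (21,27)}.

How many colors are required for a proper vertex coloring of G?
Clique number ω(G) = 3 (lower bound: χ ≥ ω).
The clique on [3, 10, 26] has size 3, forcing χ ≥ 3, and the coloring below uses 3 colors, so χ(G) = 3.
A valid 3-coloring: color 1: [0, 10, 15, 16, 20, 27]; color 2: [1, 7, 9, 13, 21, 26]; color 3: [3, 11, 18].

χ(G) = 3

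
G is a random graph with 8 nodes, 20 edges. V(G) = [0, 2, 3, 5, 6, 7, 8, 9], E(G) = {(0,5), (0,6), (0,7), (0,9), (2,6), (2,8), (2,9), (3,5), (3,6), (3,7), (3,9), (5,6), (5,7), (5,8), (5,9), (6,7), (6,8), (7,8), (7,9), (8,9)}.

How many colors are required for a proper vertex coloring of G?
Clique number ω(G) = 4 (lower bound: χ ≥ ω).
The clique on [0, 5, 7, 9] has size 4, forcing χ ≥ 4, and the coloring below uses 4 colors, so χ(G) = 4.
A valid 4-coloring: color 1: [2, 5]; color 2: [6, 9]; color 3: [7]; color 4: [0, 3, 8].

χ(G) = 4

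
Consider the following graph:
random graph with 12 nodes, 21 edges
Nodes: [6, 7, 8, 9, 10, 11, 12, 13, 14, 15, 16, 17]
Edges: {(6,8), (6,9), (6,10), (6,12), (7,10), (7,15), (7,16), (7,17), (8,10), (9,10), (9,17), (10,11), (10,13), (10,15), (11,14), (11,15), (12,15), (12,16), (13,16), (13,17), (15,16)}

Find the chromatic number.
Clique number ω(G) = 3 (lower bound: χ ≥ ω).
The clique on [6, 8, 10] has size 3, forcing χ ≥ 3, and the coloring below uses 3 colors, so χ(G) = 3.
A valid 3-coloring: color 1: [10, 14, 16, 17]; color 2: [6, 13, 15]; color 3: [7, 8, 9, 11, 12].

χ(G) = 3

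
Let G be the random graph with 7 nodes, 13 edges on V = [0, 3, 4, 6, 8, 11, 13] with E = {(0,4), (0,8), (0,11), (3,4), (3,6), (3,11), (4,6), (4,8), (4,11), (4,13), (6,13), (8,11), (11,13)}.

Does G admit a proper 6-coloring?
A valid 6-coloring: color 1: [4]; color 2: [6, 11]; color 3: [0, 3, 13]; color 4: [8].
(χ(G) = 4 ≤ 6.)

Yes, G is 6-colorable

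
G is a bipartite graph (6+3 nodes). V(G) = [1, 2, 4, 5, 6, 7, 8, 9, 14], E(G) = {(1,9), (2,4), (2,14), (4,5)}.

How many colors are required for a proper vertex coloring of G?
Clique number ω(G) = 2 (lower bound: χ ≥ ω).
The graph is bipartite (no odd cycle), so 2 colors suffice: χ(G) = 2.
A valid 2-coloring: color 1: [2, 5, 6, 7, 8, 9]; color 2: [1, 4, 14].

χ(G) = 2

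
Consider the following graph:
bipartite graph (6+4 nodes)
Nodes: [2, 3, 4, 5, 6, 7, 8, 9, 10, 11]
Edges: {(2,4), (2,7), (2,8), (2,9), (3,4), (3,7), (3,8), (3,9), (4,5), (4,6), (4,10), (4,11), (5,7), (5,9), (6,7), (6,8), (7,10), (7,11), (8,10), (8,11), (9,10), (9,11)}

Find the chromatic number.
χ(G) = 2

Clique number ω(G) = 2 (lower bound: χ ≥ ω).
The graph is bipartite (no odd cycle), so 2 colors suffice: χ(G) = 2.
A valid 2-coloring: color 1: [4, 7, 8, 9]; color 2: [2, 3, 5, 6, 10, 11].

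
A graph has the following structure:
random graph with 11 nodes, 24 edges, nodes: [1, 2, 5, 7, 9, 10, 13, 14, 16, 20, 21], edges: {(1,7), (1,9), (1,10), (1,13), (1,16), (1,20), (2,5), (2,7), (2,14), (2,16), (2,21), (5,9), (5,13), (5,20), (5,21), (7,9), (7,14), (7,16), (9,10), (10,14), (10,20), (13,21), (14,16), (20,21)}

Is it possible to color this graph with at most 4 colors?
Yes, G is 4-colorable

A valid 4-coloring: color 1: [1, 2]; color 2: [5, 7, 10]; color 3: [9, 16, 21]; color 4: [13, 14, 20].
(χ(G) = 4 ≤ 4.)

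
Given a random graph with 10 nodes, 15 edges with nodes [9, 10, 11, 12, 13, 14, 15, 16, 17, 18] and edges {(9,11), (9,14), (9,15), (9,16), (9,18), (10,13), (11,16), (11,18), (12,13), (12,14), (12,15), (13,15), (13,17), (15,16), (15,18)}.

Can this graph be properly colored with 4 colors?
A valid 4-coloring: color 1: [10, 11, 14, 15, 17]; color 2: [9, 13]; color 3: [12, 16, 18].
(χ(G) = 3 ≤ 4.)

Yes, G is 4-colorable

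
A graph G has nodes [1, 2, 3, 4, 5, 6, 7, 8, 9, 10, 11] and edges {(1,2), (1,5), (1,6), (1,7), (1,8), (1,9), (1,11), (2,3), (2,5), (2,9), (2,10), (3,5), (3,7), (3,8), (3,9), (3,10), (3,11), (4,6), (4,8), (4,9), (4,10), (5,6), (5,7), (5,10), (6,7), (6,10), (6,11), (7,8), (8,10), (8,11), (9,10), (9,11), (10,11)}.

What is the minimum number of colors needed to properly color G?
χ(G) = 4

Clique number ω(G) = 4 (lower bound: χ ≥ ω).
The clique on [1, 5, 6, 7] has size 4, forcing χ ≥ 4, and the coloring below uses 4 colors, so χ(G) = 4.
A valid 4-coloring: color 1: [1, 10]; color 2: [3, 6]; color 3: [5, 8, 9]; color 4: [2, 4, 7, 11].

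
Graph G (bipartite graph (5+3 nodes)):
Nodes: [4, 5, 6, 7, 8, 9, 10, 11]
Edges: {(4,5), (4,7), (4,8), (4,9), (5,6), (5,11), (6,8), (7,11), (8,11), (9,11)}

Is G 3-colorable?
A valid 3-coloring: color 1: [4, 6, 10, 11]; color 2: [5, 7, 8, 9].
(χ(G) = 2 ≤ 3.)

Yes, G is 3-colorable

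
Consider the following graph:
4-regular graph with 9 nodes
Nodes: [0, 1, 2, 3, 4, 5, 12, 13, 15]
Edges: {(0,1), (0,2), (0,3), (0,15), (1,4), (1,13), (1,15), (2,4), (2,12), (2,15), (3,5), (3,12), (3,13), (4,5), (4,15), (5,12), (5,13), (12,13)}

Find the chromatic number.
χ(G) = 4

Clique number ω(G) = 4 (lower bound: χ ≥ ω).
The clique on [3, 5, 12, 13] has size 4, forcing χ ≥ 4, and the coloring below uses 4 colors, so χ(G) = 4.
A valid 4-coloring: color 1: [0, 4, 13]; color 2: [1, 2, 5]; color 3: [12, 15]; color 4: [3].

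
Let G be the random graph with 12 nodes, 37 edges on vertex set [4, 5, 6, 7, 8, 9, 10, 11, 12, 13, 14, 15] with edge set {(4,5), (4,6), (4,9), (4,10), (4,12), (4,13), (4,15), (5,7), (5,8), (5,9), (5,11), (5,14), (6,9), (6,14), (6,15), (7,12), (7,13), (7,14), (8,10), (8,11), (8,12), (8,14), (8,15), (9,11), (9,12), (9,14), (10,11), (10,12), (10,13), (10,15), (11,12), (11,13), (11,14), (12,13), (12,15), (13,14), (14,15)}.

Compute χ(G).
χ(G) = 5

Clique number ω(G) = 4 (lower bound: χ ≥ ω).
Odd cycle [11, 8, 15, 4, 13] needs 3 colors (χ ≥ 3).
Vertex 10 is adjacent to every vertex of [4, 8, 11, 13, 15], which already need 3 colors among themselves, so 10 needs a new color (χ ≥ 4).
Vertex 12 is adjacent to every vertex of [4, 8, 10, 11, 13, 15], which already need 4 colors among themselves, so 12 needs a new color (χ ≥ 5).
The coloring below uses 5 colors, so χ(G) = 5.
A valid 5-coloring: color 1: [12, 14]; color 2: [4, 7, 11]; color 3: [6, 8, 13]; color 4: [5, 10]; color 5: [9, 15].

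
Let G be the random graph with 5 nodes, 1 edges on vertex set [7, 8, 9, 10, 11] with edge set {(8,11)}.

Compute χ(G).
χ(G) = 2

Clique number ω(G) = 2 (lower bound: χ ≥ ω).
The graph is bipartite (no odd cycle), so 2 colors suffice: χ(G) = 2.
A valid 2-coloring: color 1: [7, 9, 10, 11]; color 2: [8].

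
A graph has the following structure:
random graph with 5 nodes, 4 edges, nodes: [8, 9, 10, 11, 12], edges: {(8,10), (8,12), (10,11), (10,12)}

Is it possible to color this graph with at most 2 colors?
No, G is not 2-colorable

The clique on vertices [8, 10, 12] has size 3 > 2, so it alone needs 3 colors.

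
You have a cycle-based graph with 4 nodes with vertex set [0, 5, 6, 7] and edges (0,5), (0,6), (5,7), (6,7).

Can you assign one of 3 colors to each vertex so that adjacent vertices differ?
A valid 3-coloring: color 1: [0, 7]; color 2: [5, 6].
(χ(G) = 2 ≤ 3.)

Yes, G is 3-colorable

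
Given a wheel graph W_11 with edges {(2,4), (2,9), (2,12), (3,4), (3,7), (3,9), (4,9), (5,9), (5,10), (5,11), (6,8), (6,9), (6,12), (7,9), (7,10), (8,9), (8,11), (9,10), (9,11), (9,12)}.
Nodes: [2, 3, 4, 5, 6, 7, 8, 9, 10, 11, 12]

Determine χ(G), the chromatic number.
χ(G) = 3

Clique number ω(G) = 3 (lower bound: χ ≥ ω).
The clique on [2, 4, 9] has size 3, forcing χ ≥ 3, and the coloring below uses 3 colors, so χ(G) = 3.
A valid 3-coloring: color 1: [9]; color 2: [2, 3, 6, 10, 11]; color 3: [4, 5, 7, 8, 12].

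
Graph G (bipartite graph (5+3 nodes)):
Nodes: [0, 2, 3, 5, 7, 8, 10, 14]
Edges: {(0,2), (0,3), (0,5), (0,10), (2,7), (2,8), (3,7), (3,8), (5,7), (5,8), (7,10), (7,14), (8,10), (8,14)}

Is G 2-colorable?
Yes, G is 2-colorable

A valid 2-coloring: color 1: [0, 7, 8]; color 2: [2, 3, 5, 10, 14].
(χ(G) = 2 ≤ 2.)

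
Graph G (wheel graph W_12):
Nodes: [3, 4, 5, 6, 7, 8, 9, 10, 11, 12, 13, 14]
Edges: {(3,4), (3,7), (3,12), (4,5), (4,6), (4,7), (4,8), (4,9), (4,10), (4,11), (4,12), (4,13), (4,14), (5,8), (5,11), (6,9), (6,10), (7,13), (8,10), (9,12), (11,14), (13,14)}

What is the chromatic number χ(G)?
χ(G) = 4

Clique number ω(G) = 3 (lower bound: χ ≥ ω).
Odd cycle [9, 12, 3, 7, 13, 14, 11, 5, 8, 10, 6] needs 3 colors (χ ≥ 3).
Vertex 4 is adjacent to every vertex of [3, 5, 6, 7, 8, 9, 10, 11, 12, 13, 14], which already need 3 colors among themselves, so 4 needs a new color (χ ≥ 4).
The coloring below uses 4 colors, so χ(G) = 4.
A valid 4-coloring: color 1: [4]; color 2: [3, 9, 10, 11, 13]; color 3: [5, 6, 7, 12, 14]; color 4: [8].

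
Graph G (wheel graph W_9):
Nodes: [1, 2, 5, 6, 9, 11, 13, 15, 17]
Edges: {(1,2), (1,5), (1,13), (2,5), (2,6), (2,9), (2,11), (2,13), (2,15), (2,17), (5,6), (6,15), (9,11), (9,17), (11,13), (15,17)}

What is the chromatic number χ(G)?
χ(G) = 3

Clique number ω(G) = 3 (lower bound: χ ≥ ω).
The clique on [1, 2, 13] has size 3, forcing χ ≥ 3, and the coloring below uses 3 colors, so χ(G) = 3.
A valid 3-coloring: color 1: [2]; color 2: [5, 9, 13, 15]; color 3: [1, 6, 11, 17].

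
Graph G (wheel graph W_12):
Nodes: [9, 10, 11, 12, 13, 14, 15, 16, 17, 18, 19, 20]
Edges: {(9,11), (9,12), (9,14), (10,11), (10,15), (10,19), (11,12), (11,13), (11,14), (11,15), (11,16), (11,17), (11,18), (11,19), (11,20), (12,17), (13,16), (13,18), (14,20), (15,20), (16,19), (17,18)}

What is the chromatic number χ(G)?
χ(G) = 4

Clique number ω(G) = 3 (lower bound: χ ≥ ω).
Odd cycle [10, 19, 16, 13, 18, 17, 12, 9, 14, 20, 15] needs 3 colors (χ ≥ 3).
Vertex 11 is adjacent to every vertex of [9, 10, 12, 13, 14, 15, 16, 17, 18, 19, 20], which already need 3 colors among themselves, so 11 needs a new color (χ ≥ 4).
The coloring below uses 4 colors, so χ(G) = 4.
A valid 4-coloring: color 1: [11]; color 2: [10, 12, 16, 18, 20]; color 3: [9, 13, 15, 17, 19]; color 4: [14].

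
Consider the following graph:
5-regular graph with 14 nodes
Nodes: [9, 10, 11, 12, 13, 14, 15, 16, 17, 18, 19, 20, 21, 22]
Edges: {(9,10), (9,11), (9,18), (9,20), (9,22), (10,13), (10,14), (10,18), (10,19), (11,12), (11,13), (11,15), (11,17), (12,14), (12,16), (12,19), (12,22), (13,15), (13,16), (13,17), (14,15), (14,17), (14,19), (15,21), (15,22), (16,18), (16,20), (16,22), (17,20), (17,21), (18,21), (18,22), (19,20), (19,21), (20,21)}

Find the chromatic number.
χ(G) = 4

Clique number ω(G) = 3 (lower bound: χ ≥ ω).
Suppose a proper 3-coloring c exists. The clique [9, 10, 18] takes 3 distinct colors; by symmetry let c(9) = 1, c(10) = 2, c(18) = 3.
- Vertex 22: neighbors [9, 18] already have colors [1, 3] ⇒ c(22) = 2.
- Vertex 16: neighbors [22, 18] already have colors [2, 3] ⇒ c(16) = 1.
- Vertex 12: neighbors [16, 22] already have colors [1, 2] ⇒ c(12) = 3.
- Vertex 11: neighbors [9, 12] already have colors [1, 3] ⇒ c(11) = 2.
- Vertex 14: neighbors [10, 12] already have colors [2, 3] ⇒ c(14) = 1.
- Vertex 19: neighbors [14, 10, 12] already have colors [1, 2, 3] — all 3 colors blocked. Contradiction.
The forced assignments end in a contradiction, so G has no proper 3-coloring (χ ≥ 4).
The coloring below uses 4 colors, so χ(G) = 4.
A valid 4-coloring: color 1: [13, 14, 18, 20]; color 2: [10, 11, 16, 21]; color 3: [9, 12, 15, 17]; color 4: [19, 22].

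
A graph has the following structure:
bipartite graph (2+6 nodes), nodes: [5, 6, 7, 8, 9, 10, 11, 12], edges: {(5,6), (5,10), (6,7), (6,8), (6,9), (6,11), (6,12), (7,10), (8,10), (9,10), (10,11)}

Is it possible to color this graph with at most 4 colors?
A valid 4-coloring: color 1: [6, 10]; color 2: [5, 7, 8, 9, 11, 12].
(χ(G) = 2 ≤ 4.)

Yes, G is 4-colorable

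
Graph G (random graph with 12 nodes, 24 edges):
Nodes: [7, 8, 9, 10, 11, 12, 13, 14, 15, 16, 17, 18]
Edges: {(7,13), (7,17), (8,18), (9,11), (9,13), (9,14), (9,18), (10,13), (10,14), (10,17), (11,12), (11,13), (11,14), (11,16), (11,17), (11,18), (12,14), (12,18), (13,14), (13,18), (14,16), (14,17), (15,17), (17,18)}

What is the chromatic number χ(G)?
χ(G) = 4

Clique number ω(G) = 4 (lower bound: χ ≥ ω).
The clique on [9, 11, 13, 18] has size 4, forcing χ ≥ 4, and the coloring below uses 4 colors, so χ(G) = 4.
A valid 4-coloring: color 1: [7, 8, 10, 11, 15]; color 2: [14, 18]; color 3: [12, 13, 16, 17]; color 4: [9].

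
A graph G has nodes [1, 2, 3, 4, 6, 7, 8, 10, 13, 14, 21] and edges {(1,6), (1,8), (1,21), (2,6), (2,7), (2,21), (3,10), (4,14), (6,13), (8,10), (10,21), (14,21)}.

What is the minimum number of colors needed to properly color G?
Clique number ω(G) = 2 (lower bound: χ ≥ ω).
The graph is bipartite (no odd cycle), so 2 colors suffice: χ(G) = 2.
A valid 2-coloring: color 1: [3, 4, 6, 7, 8, 21]; color 2: [1, 2, 10, 13, 14].

χ(G) = 2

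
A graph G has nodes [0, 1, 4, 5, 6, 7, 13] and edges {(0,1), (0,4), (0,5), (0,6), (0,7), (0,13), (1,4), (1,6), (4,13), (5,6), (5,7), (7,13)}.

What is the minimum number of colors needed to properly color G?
Clique number ω(G) = 3 (lower bound: χ ≥ ω).
The clique on [0, 1, 4] has size 3, forcing χ ≥ 3, and the coloring below uses 3 colors, so χ(G) = 3.
A valid 3-coloring: color 1: [0]; color 2: [4, 6, 7]; color 3: [1, 5, 13].

χ(G) = 3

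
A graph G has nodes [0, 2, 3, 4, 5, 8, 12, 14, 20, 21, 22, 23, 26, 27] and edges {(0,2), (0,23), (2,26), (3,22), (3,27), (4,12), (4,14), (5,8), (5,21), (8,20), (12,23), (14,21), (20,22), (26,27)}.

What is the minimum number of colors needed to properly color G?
χ(G) = 2

Clique number ω(G) = 2 (lower bound: χ ≥ ω).
The graph is bipartite (no odd cycle), so 2 colors suffice: χ(G) = 2.
A valid 2-coloring: color 1: [0, 3, 5, 12, 14, 20, 26]; color 2: [2, 4, 8, 21, 22, 23, 27].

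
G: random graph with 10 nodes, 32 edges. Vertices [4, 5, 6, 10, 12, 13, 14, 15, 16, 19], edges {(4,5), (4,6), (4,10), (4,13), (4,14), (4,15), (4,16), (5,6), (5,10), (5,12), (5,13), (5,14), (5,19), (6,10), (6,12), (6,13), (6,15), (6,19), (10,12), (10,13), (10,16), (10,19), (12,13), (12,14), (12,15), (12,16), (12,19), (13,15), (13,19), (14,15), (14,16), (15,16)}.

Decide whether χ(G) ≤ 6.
Yes, G is 6-colorable

A valid 6-coloring: color 1: [4, 12]; color 2: [5, 15]; color 3: [6, 16]; color 4: [13, 14]; color 5: [10]; color 6: [19].
(χ(G) = 6 ≤ 6.)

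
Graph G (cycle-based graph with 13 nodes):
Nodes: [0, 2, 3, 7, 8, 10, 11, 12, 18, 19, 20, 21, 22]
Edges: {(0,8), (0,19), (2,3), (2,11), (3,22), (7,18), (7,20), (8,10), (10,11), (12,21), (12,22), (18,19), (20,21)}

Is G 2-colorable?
Odd cycle [3, 2, 11, 10, 8, 0, 19, 18, 7, 20, 21, 12, 22] needs 3 colors (χ ≥ 3).
Hence χ(G) ≥ 3 > 2, so no proper 2-coloring exists.

No, G is not 2-colorable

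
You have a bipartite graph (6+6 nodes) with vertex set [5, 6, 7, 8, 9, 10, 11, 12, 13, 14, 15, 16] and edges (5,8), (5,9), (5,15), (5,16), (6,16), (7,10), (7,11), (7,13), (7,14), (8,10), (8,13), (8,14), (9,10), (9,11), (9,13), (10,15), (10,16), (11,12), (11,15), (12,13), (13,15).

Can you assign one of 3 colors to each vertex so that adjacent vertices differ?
A valid 3-coloring: color 1: [5, 6, 10, 11, 13, 14]; color 2: [7, 8, 9, 12, 15, 16].
(χ(G) = 2 ≤ 3.)

Yes, G is 3-colorable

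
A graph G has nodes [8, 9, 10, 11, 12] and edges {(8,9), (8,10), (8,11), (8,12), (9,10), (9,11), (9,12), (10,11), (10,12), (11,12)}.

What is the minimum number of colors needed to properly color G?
Clique number ω(G) = 5 (lower bound: χ ≥ ω).
The clique on [8, 9, 10, 11, 12] has size 5, forcing χ ≥ 5, and the coloring below uses 5 colors, so χ(G) = 5.
A valid 5-coloring: color 1: [12]; color 2: [11]; color 3: [9]; color 4: [8]; color 5: [10].

χ(G) = 5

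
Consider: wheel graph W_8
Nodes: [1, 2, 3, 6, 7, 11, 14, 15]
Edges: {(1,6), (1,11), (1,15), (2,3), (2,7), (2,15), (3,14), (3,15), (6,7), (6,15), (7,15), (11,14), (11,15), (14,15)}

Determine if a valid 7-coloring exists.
Yes, G is 7-colorable

A valid 7-coloring: color 1: [15]; color 2: [2, 6, 11]; color 3: [1, 7, 14]; color 4: [3].
(χ(G) = 4 ≤ 7.)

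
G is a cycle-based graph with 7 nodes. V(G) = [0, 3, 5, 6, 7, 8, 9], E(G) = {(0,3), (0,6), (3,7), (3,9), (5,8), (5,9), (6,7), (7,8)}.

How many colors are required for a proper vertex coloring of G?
χ(G) = 3

Clique number ω(G) = 2 (lower bound: χ ≥ ω).
Odd cycle [7, 3, 9, 5, 8] needs 3 colors (χ ≥ 3).
The coloring below uses 3 colors, so χ(G) = 3.
A valid 3-coloring: color 1: [0, 5, 7]; color 2: [3, 6, 8]; color 3: [9].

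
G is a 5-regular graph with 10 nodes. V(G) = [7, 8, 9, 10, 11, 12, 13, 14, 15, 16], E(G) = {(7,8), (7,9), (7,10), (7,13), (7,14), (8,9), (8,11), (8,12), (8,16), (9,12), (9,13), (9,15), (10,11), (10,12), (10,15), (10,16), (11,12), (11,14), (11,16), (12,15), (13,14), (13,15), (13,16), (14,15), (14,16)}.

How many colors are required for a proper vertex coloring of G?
χ(G) = 4

Clique number ω(G) = 3 (lower bound: χ ≥ ω).
Odd cycle [15, 12, 8, 7, 13] needs 3 colors (χ ≥ 3).
Vertex 9 is adjacent to every vertex of [7, 8, 12, 13, 15], which already need 3 colors among themselves, so 9 needs a new color (χ ≥ 4).
The coloring below uses 4 colors, so χ(G) = 4.
A valid 4-coloring: color 1: [7, 11, 15]; color 2: [8, 10, 13]; color 3: [9, 16]; color 4: [12, 14].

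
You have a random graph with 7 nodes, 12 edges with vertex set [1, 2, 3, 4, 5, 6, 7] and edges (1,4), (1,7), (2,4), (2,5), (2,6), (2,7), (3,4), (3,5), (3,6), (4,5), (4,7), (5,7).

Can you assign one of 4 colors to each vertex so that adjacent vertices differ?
A valid 4-coloring: color 1: [4, 6]; color 2: [1, 5]; color 3: [2, 3]; color 4: [7].
(χ(G) = 4 ≤ 4.)

Yes, G is 4-colorable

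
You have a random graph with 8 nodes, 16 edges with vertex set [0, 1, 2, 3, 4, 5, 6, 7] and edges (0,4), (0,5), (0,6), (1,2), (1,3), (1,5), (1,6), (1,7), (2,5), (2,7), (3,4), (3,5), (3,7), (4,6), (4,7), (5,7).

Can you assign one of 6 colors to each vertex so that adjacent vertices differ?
Yes, G is 6-colorable

A valid 6-coloring: color 1: [4, 5]; color 2: [6, 7]; color 3: [0, 1]; color 4: [2, 3].
(χ(G) = 4 ≤ 6.)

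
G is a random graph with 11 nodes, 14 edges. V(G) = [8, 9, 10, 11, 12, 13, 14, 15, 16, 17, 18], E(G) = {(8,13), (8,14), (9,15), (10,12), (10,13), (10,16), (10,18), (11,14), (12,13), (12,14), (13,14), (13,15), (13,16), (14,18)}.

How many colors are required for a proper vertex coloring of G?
χ(G) = 3

Clique number ω(G) = 3 (lower bound: χ ≥ ω).
The clique on [8, 13, 14] has size 3, forcing χ ≥ 3, and the coloring below uses 3 colors, so χ(G) = 3.
A valid 3-coloring: color 1: [9, 11, 13, 17, 18]; color 2: [10, 14, 15]; color 3: [8, 12, 16].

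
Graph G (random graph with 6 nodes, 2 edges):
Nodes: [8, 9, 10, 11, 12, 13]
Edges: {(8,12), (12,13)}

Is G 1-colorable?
No, G is not 1-colorable

Edge (8,12) forces its endpoints to differ, so 1 color is not enough.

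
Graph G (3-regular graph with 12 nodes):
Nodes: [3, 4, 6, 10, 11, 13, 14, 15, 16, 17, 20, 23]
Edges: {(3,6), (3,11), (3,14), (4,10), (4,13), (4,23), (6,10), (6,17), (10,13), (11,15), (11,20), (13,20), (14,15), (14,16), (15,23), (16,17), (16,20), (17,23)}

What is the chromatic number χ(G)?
χ(G) = 3

Clique number ω(G) = 3 (lower bound: χ ≥ ω).
The clique on [4, 10, 13] has size 3, forcing χ ≥ 3, and the coloring below uses 3 colors, so χ(G) = 3.
A valid 3-coloring: color 1: [6, 11, 13, 16, 23]; color 2: [3, 4, 15, 17, 20]; color 3: [10, 14].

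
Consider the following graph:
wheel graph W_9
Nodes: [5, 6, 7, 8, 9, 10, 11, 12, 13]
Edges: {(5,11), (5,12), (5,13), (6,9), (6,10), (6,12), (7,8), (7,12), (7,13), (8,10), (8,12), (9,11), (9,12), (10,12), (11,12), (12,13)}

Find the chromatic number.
χ(G) = 3

Clique number ω(G) = 3 (lower bound: χ ≥ ω).
The clique on [5, 11, 12] has size 3, forcing χ ≥ 3, and the coloring below uses 3 colors, so χ(G) = 3.
A valid 3-coloring: color 1: [12]; color 2: [6, 8, 11, 13]; color 3: [5, 7, 9, 10].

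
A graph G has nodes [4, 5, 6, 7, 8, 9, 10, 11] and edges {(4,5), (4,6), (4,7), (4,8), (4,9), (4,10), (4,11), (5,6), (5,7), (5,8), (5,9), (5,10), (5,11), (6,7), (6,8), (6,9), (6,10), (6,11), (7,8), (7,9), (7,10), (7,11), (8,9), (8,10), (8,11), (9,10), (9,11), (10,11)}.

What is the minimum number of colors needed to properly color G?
χ(G) = 8

Clique number ω(G) = 8 (lower bound: χ ≥ ω).
The clique on [4, 5, 6, 7, 8, 9, 10, 11] has size 8, forcing χ ≥ 8, and the coloring below uses 8 colors, so χ(G) = 8.
A valid 8-coloring: color 1: [8]; color 2: [6]; color 3: [9]; color 4: [4]; color 5: [5]; color 6: [7]; color 7: [10]; color 8: [11].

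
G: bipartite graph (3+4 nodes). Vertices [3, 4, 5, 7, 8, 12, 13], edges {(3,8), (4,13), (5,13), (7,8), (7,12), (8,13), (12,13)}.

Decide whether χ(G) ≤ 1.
No, G is not 1-colorable

Edge (3,8) forces its endpoints to differ, so 1 color is not enough.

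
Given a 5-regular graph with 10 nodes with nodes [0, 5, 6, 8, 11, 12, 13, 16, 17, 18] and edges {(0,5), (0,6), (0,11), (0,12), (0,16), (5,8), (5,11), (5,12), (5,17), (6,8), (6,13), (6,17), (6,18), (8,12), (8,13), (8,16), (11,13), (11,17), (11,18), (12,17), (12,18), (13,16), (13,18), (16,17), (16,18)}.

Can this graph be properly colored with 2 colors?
The clique on vertices [0, 5, 11] has size 3 > 2, so it alone needs 3 colors.

No, G is not 2-colorable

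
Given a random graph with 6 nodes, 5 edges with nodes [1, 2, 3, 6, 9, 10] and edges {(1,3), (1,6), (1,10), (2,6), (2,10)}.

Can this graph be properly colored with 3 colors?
Yes, G is 3-colorable

A valid 3-coloring: color 1: [1, 2, 9]; color 2: [3, 6, 10].
(χ(G) = 2 ≤ 3.)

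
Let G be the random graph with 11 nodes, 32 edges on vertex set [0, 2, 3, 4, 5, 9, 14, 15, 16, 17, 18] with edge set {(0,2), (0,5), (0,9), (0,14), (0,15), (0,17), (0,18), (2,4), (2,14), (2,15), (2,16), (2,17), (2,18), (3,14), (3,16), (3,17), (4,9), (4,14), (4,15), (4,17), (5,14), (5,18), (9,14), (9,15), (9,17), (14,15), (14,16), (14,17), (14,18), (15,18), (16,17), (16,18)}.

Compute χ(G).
Clique number ω(G) = 5 (lower bound: χ ≥ ω).
The clique on [0, 2, 14, 15, 18] has size 5, forcing χ ≥ 5, and the coloring below uses 5 colors, so χ(G) = 5.
A valid 5-coloring: color 1: [14]; color 2: [17, 18]; color 3: [0, 4, 16]; color 4: [2, 3, 5, 9]; color 5: [15].

χ(G) = 5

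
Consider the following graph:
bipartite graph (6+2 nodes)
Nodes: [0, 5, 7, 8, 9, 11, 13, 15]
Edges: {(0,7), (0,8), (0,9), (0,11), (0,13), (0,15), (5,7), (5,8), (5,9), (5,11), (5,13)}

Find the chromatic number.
χ(G) = 2

Clique number ω(G) = 2 (lower bound: χ ≥ ω).
The graph is bipartite (no odd cycle), so 2 colors suffice: χ(G) = 2.
A valid 2-coloring: color 1: [0, 5]; color 2: [7, 8, 9, 11, 13, 15].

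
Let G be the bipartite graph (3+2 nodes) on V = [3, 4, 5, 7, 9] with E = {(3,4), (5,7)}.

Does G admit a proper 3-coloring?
Yes, G is 3-colorable

A valid 3-coloring: color 1: [4, 5, 9]; color 2: [3, 7].
(χ(G) = 2 ≤ 3.)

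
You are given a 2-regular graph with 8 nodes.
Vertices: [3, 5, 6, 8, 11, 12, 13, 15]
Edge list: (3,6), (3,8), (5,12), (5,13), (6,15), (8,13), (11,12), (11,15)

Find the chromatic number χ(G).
Clique number ω(G) = 2 (lower bound: χ ≥ ω).
The graph is bipartite (no odd cycle), so 2 colors suffice: χ(G) = 2.
A valid 2-coloring: color 1: [5, 6, 8, 11]; color 2: [3, 12, 13, 15].

χ(G) = 2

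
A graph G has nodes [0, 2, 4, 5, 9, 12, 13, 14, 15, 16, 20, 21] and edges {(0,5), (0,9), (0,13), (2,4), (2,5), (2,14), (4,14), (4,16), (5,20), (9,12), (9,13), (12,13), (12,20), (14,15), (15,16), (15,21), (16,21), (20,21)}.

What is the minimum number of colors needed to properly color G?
χ(G) = 3

Clique number ω(G) = 3 (lower bound: χ ≥ ω).
The clique on [0, 9, 13] has size 3, forcing χ ≥ 3, and the coloring below uses 3 colors, so χ(G) = 3.
A valid 3-coloring: color 1: [4, 5, 13, 21]; color 2: [0, 12, 14, 16]; color 3: [2, 9, 15, 20].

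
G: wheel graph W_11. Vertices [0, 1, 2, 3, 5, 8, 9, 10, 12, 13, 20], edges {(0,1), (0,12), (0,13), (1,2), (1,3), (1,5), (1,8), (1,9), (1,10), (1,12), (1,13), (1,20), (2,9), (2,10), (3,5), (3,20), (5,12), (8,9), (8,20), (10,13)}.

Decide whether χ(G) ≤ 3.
Yes, G is 3-colorable

A valid 3-coloring: color 1: [1]; color 2: [2, 3, 8, 12, 13]; color 3: [0, 5, 9, 10, 20].
(χ(G) = 3 ≤ 3.)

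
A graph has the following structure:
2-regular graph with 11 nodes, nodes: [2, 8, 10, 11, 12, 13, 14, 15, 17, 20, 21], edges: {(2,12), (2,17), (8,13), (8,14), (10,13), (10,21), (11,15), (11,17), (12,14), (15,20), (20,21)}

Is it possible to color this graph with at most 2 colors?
Odd cycle [11, 17, 2, 12, 14, 8, 13, 10, 21, 20, 15] needs 3 colors (χ ≥ 3).
Hence χ(G) ≥ 3 > 2, so no proper 2-coloring exists.

No, G is not 2-colorable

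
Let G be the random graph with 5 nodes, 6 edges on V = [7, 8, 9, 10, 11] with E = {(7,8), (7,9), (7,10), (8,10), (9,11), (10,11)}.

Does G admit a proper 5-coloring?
Yes, G is 5-colorable

A valid 5-coloring: color 1: [9, 10]; color 2: [7, 11]; color 3: [8].
(χ(G) = 3 ≤ 5.)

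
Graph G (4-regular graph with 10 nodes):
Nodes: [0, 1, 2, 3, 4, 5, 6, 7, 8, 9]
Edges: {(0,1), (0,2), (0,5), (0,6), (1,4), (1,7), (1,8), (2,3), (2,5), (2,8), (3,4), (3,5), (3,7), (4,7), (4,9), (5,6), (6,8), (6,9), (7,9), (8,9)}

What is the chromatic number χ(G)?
χ(G) = 4

Clique number ω(G) = 3 (lower bound: χ ≥ ω).
Suppose a proper 3-coloring c exists. The clique [0, 2, 5] takes 3 distinct colors; by symmetry let c(0) = 1, c(2) = 2, c(5) = 3.
- Vertex 3: neighbors [2, 5] already have colors [2, 3] ⇒ c(3) = 1.
- Vertex 6: neighbors [0, 5] already have colors [1, 3] ⇒ c(6) = 2.
- Vertex 1: neighbors [0] already have colors [1]; try each remaining color.
- Case c(1) = 2:
  - Vertex 4: neighbors [3, 1] already have colors [1, 2] ⇒ c(4) = 3.
  - Vertex 7: neighbors [3, 1, 4] already have colors [1, 2, 3] — all 3 colors blocked. Contradiction.
- Case c(1) = 3:
  - Vertex 4: neighbors [3, 1] already have colors [1, 3] ⇒ c(4) = 2.
  - Vertex 7: neighbors [3, 4, 1] already have colors [1, 2, 3] — all 3 colors blocked. Contradiction.
Every case ends in a contradiction, so G has no proper 3-coloring (χ ≥ 4).
The coloring below uses 4 colors, so χ(G) = 4.
A valid 4-coloring: color 1: [1, 3, 9]; color 2: [5, 7, 8]; color 3: [2, 4, 6]; color 4: [0].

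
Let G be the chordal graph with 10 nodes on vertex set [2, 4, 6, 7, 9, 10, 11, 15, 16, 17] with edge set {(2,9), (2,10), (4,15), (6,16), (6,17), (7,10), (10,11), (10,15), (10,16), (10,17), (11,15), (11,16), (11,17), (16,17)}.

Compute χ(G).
χ(G) = 4

Clique number ω(G) = 4 (lower bound: χ ≥ ω).
The clique on [10, 11, 16, 17] has size 4, forcing χ ≥ 4, and the coloring below uses 4 colors, so χ(G) = 4.
A valid 4-coloring: color 1: [4, 6, 9, 10]; color 2: [2, 7, 15, 16]; color 3: [17]; color 4: [11].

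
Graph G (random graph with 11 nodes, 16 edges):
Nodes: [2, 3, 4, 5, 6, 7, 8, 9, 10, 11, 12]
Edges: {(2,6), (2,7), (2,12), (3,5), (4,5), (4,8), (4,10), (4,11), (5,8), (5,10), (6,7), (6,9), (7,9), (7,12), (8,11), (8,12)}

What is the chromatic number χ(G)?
Clique number ω(G) = 3 (lower bound: χ ≥ ω).
The clique on [2, 7, 12] has size 3, forcing χ ≥ 3, and the coloring below uses 3 colors, so χ(G) = 3.
A valid 3-coloring: color 1: [3, 4, 6, 12]; color 2: [5, 7, 11]; color 3: [2, 8, 9, 10].

χ(G) = 3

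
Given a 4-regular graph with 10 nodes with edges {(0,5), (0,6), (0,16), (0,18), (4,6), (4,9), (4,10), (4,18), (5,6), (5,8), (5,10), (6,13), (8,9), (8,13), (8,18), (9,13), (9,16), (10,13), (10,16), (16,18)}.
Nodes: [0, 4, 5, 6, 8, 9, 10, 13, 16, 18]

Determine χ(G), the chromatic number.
Clique number ω(G) = 3 (lower bound: χ ≥ ω).
The clique on [0, 16, 18] has size 3, forcing χ ≥ 3, and the coloring below uses 3 colors, so χ(G) = 3.
A valid 3-coloring: color 1: [0, 4, 8]; color 2: [6, 9, 10, 18]; color 3: [5, 13, 16].

χ(G) = 3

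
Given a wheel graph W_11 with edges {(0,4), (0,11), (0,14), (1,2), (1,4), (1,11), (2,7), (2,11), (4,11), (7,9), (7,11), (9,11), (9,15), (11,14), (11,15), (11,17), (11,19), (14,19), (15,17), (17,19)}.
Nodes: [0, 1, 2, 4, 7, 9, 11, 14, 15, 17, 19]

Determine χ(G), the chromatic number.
Clique number ω(G) = 3 (lower bound: χ ≥ ω).
The clique on [0, 4, 11] has size 3, forcing χ ≥ 3, and the coloring below uses 3 colors, so χ(G) = 3.
A valid 3-coloring: color 1: [11]; color 2: [0, 1, 7, 15, 19]; color 3: [2, 4, 9, 14, 17].

χ(G) = 3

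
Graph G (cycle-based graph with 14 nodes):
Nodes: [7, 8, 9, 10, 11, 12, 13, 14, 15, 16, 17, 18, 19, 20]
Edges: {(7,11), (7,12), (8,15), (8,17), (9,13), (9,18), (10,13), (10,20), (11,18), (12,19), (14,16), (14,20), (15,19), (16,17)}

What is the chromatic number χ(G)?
χ(G) = 2

Clique number ω(G) = 2 (lower bound: χ ≥ ω).
The graph is bipartite (no odd cycle), so 2 colors suffice: χ(G) = 2.
A valid 2-coloring: color 1: [7, 8, 13, 16, 18, 19, 20]; color 2: [9, 10, 11, 12, 14, 15, 17].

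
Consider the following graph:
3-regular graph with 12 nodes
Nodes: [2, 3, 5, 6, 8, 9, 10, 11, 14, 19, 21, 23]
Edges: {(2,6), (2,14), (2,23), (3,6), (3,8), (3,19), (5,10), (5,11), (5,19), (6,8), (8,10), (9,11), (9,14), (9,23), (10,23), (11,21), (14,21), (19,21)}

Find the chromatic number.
χ(G) = 3

Clique number ω(G) = 3 (lower bound: χ ≥ ω).
The clique on [3, 6, 8] has size 3, forcing χ ≥ 3, and the coloring below uses 3 colors, so χ(G) = 3.
A valid 3-coloring: color 1: [5, 6, 21, 23]; color 2: [3, 10, 11, 14]; color 3: [2, 8, 9, 19].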